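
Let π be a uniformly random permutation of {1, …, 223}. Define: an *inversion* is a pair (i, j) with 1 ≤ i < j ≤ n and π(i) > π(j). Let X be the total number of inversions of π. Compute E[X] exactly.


Write X = Σ X_I over the C(223, 2) = 24753 pairs i < j, with X_I the indicator of one inversion.
There are 24753 indicators.
For each fixed pair i < j, the values π(i) and π(j) are two distinct elements of {1, …, 223} in uniformly random order; by symmetry P[π(i) > π(j)] = 1/2.
By linearity: E[X] = 24753 · (1/2) = C(223, 2) · (1/2) = 24753/2 = 24753/2 ≈ 12376.500000.

E[X] = 24753/2 = 12376.500000.


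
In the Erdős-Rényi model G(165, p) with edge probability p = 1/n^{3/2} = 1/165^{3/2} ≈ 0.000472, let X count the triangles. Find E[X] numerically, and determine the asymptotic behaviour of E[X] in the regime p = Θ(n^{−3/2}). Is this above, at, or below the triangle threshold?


Number of potential triangles: C(165, 3) = 735130.
Each occurs with probability p³ ≈ (0.000472)³ ≈ 1.05032e-10.
By linearity: E[X] = C(165, 3)·p³ ≈ 735130 · 1.05032e-10 ≈ 0.000.
Since α = 3/2 > 1, p = c/n^{3/2} = o(1/n) is below the triangle threshold p ~ 1/n. Asymptotically E[X] ~ (c³/6)·n^{3(1−α)} = (1³/6)·n^{-1.5} → 0, so by Markov's inequality G has no triangles w.h.p.

E[X] ≈ 0.000; in regime p = Θ(1/n^{3/2}) E[X] tends to 0 (below the triangle threshold p ~ 1/n).


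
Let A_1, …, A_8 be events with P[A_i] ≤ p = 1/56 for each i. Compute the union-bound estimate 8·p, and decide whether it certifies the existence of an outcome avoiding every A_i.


Union bound: P[∪_{i=1}^{8} A_i] ≤ Σ_i P[A_i] ≤ 8·p = 8·(1/56) = 1/7.
Numerically: 1/7 ≈ 0.142857.
Is 1/7 < 1? YES.
Since P[∪ A_i] ≤ 1/7 < 1, the complement has P[∩ A_i^c] ≥ 1 − 1/7 = 6/7 > 0, so some outcome avoids every A_i.

8·p = 1/7 ≈ 0.142857; existence CERTIFIED by the union bound.


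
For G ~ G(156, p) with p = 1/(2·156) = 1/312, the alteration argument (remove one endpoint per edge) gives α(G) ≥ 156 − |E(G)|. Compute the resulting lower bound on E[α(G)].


E[|E(G)|] = C(156, 2)·p = 12090 · (1/312) = 155/4.
E[α(G)] ≥ n − E[|E(G)|] = 156 − 155/4 = 469/4.
Numerically: ≈ 117.250000.
(This is only a lower bound; the true E[α(G)] may be larger.)

E[α(G)] ≥ 469/4 ≈ 117.250000.


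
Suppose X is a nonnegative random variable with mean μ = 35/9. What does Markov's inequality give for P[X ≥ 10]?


μ = E[X] = 35/9, a = 10.
Markov: P[X ≥ 10] ≤ μ/a = (35/9)/10 = 7/18.
Numerically: ≈ 0.389.
(Since a = 10 > μ = 3.889, the bound 7/18 is < 1 and informative.)

P[X ≥ 10] ≤ 7/18 ≈ 0.389.


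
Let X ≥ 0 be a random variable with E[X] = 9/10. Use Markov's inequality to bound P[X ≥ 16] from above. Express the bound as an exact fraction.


μ = E[X] = 9/10, a = 16.
Markov: P[X ≥ 16] ≤ μ/a = (9/10)/16 = 9/160.
Numerically: ≈ 0.05625.
(Since a = 16 > μ = 0.90000, the bound 9/160 is < 1 and informative.)

P[X ≥ 16] ≤ 9/160 ≈ 0.05625.


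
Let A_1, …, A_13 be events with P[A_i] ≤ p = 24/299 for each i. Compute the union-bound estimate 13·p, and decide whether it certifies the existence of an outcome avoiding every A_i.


Union bound: P[∪_{i=1}^{13} A_i] ≤ Σ_i P[A_i] ≤ 13·p = 13·(24/299) = 24/23.
Numerically: 24/23 ≈ 1.04348.
Is 24/23 < 1? NO.
Since the bound 24/23 is ≥ 1, the union bound is uninformative here; it does NOT by itself certify existence.

13·p = 24/23 ≈ 1.04348; existence NOT certified by the union bound.


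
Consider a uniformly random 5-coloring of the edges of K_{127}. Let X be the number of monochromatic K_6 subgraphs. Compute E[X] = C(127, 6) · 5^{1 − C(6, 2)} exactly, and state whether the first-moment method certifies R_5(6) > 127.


E[X] = C(127, 6) · 5^{1 − 15} = 5169379425 · 5^{−14} = 5169379425/6103515625.
As a reduced fraction: E[X] = 206775177/244140625 ≈ 0.84695.
Is E[X] < 1? YES.
Since E[X] < 1, there exists a 5-coloring of K_{127} with no monochromatic K_6; hence R_5(6) > 127.

E[X] = 206775177/244140625 ≈ 0.84695; E[X] < 1, so R_5(6) > 127.


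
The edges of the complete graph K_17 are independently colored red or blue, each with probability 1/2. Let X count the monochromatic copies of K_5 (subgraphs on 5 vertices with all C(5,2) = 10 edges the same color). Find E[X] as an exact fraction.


Let X = Σ_S X_S over the C(17, 5) = 6188 subsets S of size 5, where X_S = 1 if the K_5 on S is monochromatic.
For a fixed S, the K_5 on S has C(5, 2) = 10 edges. P[all 10 edges red] = (1/2)^10, and likewise for blue, so P[monochromatic] = 2·(1/2)^10 = 2^{1 − 10} = 1/512.
Summing: E[X] = C(17, 5) · 2^{1 − 10} = 6188 · 1/512 = 1547/128.
Numerically: E[X] ≈ 12.08594.

E[X] = C(17,5)·2^(1−C(5,2)) = 1547/128 ≈ 12.08594.


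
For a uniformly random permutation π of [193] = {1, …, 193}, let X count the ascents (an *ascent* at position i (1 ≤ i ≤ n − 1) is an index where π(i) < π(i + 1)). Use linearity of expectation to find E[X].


Write X = Σ X_I over i = 1, …, 192, with X_I the indicator of one ascent.
There are 192 indicators.
For each fixed i, the pair (π(i), π(i+1)) is a uniformly random ordered pair of distinct values from {1, …, 193}; by symmetry P[π(i) < π(i+1)] = 1/2.
By linearity: E[X] = 192 · (1/2) = (193 − 1) · (1/2) = 96 ≈ 96.000000.

E[X] = 96 = 96.000000.


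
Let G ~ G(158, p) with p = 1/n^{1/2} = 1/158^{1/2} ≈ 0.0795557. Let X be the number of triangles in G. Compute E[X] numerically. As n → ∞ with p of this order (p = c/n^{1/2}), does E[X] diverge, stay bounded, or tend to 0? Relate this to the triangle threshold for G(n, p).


Number of potential triangles: C(158, 3) = 644956.
Each occurs with probability p³ ≈ (0.0795557)³ ≈ 5.03517268e-04.
By linearity: E[X] = C(158, 3)·p³ ≈ 644956 · 5.03517268e-04 ≈ 324.746483.
Since α = 1/2 < 1, p = c/n^{1/2} ≫ 1/n is above the triangle threshold p ~ 1/n. Asymptotically E[X] ~ (c³/6)·n^{3(1−α)} = (1³/6)·n^{1.5} → ∞; triangles are abundant w.h.p.

E[X] ≈ 324.746483; in regime p = Θ(1/n^{1/2}) E[X] diverges (above the triangle threshold p ~ 1/n).


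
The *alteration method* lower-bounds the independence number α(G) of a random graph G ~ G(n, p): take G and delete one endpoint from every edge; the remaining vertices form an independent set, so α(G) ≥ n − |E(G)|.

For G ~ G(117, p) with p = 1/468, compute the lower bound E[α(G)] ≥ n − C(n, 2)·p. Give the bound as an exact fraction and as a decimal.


E[|E(G)|] = C(117, 2)·p = 6786 · (1/468) = 29/2.
E[α(G)] ≥ n − E[|E(G)|] = 117 − 29/2 = 205/2.
Numerically: ≈ 102.500000.
(This is only a lower bound; the true E[α(G)] may be larger.)

E[α(G)] ≥ 205/2 ≈ 102.500000.


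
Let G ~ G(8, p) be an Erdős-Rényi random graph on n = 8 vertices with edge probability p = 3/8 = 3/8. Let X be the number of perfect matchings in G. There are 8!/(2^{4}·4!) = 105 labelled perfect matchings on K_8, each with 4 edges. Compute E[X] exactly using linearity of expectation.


K_8 has 8!/(2^{4}·4!) = 105 labelled perfect matchings.
For each such perfect matching H, let X_H = 1 if all 4 edges of H are present in G. Then P[X_H = 1] = p^{4} = (3/8)^{4} = 81/4096.
Summing the indicators: E[X] = Σ_H E[X_H] = 105 · p^{4} = 105 · 81/4096 = 8505/4096.
Numerically: E[X] ≈ 2.08.

E[X] = 105 · (3/8)^{4} = 8505/4096 ≈ 2.08.


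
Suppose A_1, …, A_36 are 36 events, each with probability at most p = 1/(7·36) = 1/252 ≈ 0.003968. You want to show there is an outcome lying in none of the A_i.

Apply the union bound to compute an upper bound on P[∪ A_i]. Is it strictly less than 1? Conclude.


Union bound: P[∪_{i=1}^{36} A_i] ≤ Σ_i P[A_i] ≤ 36·p = 36·(1/252) = 1/7.
Numerically: 1/7 ≈ 0.142857.
Is 1/7 < 1? YES.
Since P[∪ A_i] ≤ 1/7 < 1, the complement has P[∩ A_i^c] ≥ 1 − 1/7 = 6/7 > 0, so some outcome avoids every A_i.

36·p = 1/7 ≈ 0.142857; existence CERTIFIED by the union bound.


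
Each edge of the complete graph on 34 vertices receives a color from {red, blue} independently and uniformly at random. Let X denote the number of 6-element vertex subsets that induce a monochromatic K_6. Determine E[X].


Let X = Σ_S X_S over the C(34, 6) = 1344904 subsets S of size 6, where X_S = 1 if the K_6 on S is monochromatic.
For a fixed S, the K_6 on S has C(6, 2) = 15 edges. P[all 15 edges red] = (1/2)^15, and likewise for blue, so P[monochromatic] = 2·(1/2)^15 = 2^{1 − 15} = 1/16384.
Summing: E[X] = C(34, 6) · 2^{1 − 15} = 1344904 · 1/16384 = 168113/2048.
Numerically: E[X] ≈ 82.08643.

E[X] = C(34,6)·2^(1−C(6,2)) = 168113/2048 ≈ 82.08643.


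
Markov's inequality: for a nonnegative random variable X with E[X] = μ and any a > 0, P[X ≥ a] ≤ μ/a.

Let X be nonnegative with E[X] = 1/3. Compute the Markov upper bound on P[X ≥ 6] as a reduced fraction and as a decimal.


μ = E[X] = 1/3, a = 6.
Markov: P[X ≥ 6] ≤ μ/a = (1/3)/6 = 1/18.
Numerically: ≈ 0.056.
(Since a = 6 > μ = 0.333, the bound 1/18 is < 1 and informative.)

P[X ≥ 6] ≤ 1/18 ≈ 0.056.


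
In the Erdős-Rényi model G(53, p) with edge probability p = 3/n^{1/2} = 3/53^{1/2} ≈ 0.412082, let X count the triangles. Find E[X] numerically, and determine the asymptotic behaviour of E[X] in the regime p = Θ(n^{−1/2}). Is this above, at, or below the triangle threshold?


Number of potential triangles: C(53, 3) = 23426.
Each occurs with probability p³ ≈ (0.412082)³ ≈ 6.99761364e-02.
By linearity: E[X] = C(53, 3)·p³ ≈ 23426 · 6.99761364e-02 ≈ 1639.260970.
Since α = 1/2 < 1, p = c/n^{1/2} ≫ 1/n is above the triangle threshold p ~ 1/n. Asymptotically E[X] ~ (c³/6)·n^{3(1−α)} = (3³/6)·n^{1.5} → ∞; triangles are abundant w.h.p.

E[X] ≈ 1639.260970; in regime p = Θ(1/n^{1/2}) E[X] diverges (above the triangle threshold p ~ 1/n).


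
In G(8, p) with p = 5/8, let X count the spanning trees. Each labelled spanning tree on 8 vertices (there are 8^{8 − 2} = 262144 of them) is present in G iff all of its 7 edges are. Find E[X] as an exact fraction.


K_8 has 8^{8 − 2} = 262144 labelled spanning trees.
For each such spanning tree H, let X_H = 1 if all 7 edges of H are present in G. Then P[X_H = 1] = p^{7} = (5/8)^{7} = 78125/2097152.
By linearity of expectation: E[X] = Σ_H E[X_H] = 262144 · p^{7} = 262144 · 78125/2097152 = 78125/8.
Numerically: E[X] ≈ 9765.6.

E[X] = 262144 · (5/8)^{7} = 78125/8 ≈ 9765.6.


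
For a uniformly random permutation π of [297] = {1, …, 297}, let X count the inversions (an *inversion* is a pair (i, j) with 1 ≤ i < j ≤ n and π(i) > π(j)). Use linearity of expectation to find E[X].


Write X = Σ X_I over the C(297, 2) = 43956 pairs i < j, with X_I the indicator of one inversion.
There are 43956 indicators.
For each fixed pair i < j, the values π(i) and π(j) are two distinct elements of {1, …, 297} in uniformly random order; by symmetry P[π(i) > π(j)] = 1/2.
By linearity: E[X] = 43956 · (1/2) = C(297, 2) · (1/2) = 43956/2 = 21978 ≈ 21978.0000.

E[X] = 21978 = 21978.0000.


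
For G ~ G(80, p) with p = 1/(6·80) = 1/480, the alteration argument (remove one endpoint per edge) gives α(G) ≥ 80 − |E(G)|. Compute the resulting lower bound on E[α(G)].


E[|E(G)|] = C(80, 2)·p = 3160 · (1/480) = 79/12.
E[α(G)] ≥ n − E[|E(G)|] = 80 − 79/12 = 881/12.
Numerically: ≈ 73.417.
(This is only a lower bound; the true E[α(G)] may be larger.)

E[α(G)] ≥ 881/12 ≈ 73.417.


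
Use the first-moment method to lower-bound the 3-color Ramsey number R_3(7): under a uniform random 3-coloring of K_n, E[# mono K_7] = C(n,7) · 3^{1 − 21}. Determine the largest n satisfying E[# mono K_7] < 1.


We need C(n, 7) · 3^{1 − 21} < 1, i.e. C(n, 7) < 3^{21 − 1} = 3486784401.
Check values of n near the boundary:
  n = 79: C(79, 7) = 2898753715; 2898753715 < 3486784401? YES
  n = 80: C(80, 7) = 3176716400; 3176716400 < 3486784401? YES
  n = 81: C(81, 7) = 3477216600; 3477216600 < 3486784401? YES
  n = 82: C(82, 7) = 3801756816; 3801756816 < 3486784401? NO
The largest n with C(n, 7) < 3486784401 is n = 81 (where E[X] = 42928600/43046721 ≈ 0.997). Hence R_3(7) > 81, i.e. R_3(7) ≥ 82.

Largest n = 81; hence R_3(7) > 81.


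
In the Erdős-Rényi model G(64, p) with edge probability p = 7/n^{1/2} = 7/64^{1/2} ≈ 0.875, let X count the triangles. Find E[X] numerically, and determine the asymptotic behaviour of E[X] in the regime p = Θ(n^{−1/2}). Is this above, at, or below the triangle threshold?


Number of potential triangles: C(64, 3) = 41664.
Each occurs with probability p³ ≈ (0.875)³ ≈ 6.69922e-01.
By linearity: E[X] = C(64, 3)·p³ ≈ 41664 · 6.69922e-01 ≈ 27911.625.
Since α = 1/2 < 1, p = c/n^{1/2} ≫ 1/n is above the triangle threshold p ~ 1/n. Asymptotically E[X] ~ (c³/6)·n^{3(1−α)} = (7³/6)·n^{1.5} → ∞; triangles are abundant w.h.p.

E[X] ≈ 27911.625; in regime p = Θ(1/n^{1/2}) E[X] diverges (above the triangle threshold p ~ 1/n).


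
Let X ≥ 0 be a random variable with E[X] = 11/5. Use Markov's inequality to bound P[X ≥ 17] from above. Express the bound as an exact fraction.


μ = E[X] = 11/5, a = 17.
Markov: P[X ≥ 17] ≤ μ/a = (11/5)/17 = 11/85.
Numerically: ≈ 0.129.
(Since a = 17 > μ = 2.200, the bound 11/85 is < 1 and informative.)

P[X ≥ 17] ≤ 11/85 ≈ 0.129.


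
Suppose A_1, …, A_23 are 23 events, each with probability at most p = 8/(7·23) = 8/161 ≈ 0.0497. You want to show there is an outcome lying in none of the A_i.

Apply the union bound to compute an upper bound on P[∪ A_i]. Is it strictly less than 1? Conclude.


Union bound: P[∪_{i=1}^{23} A_i] ≤ Σ_i P[A_i] ≤ 23·p = 23·(8/161) = 8/7.
Numerically: 8/7 ≈ 1.1429.
Is 8/7 < 1? NO.
Since the bound 8/7 is ≥ 1, the union bound is uninformative here; it does NOT by itself certify existence.

23·p = 8/7 ≈ 1.1429; existence NOT certified by the union bound.


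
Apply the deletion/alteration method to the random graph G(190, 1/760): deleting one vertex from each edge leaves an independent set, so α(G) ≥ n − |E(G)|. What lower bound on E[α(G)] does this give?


E[|E(G)|] = C(190, 2)·p = 17955 · (1/760) = 189/8.
E[α(G)] ≥ n − E[|E(G)|] = 190 − 189/8 = 1331/8.
Numerically: ≈ 166.3750.
(This is only a lower bound; the true E[α(G)] may be larger.)

E[α(G)] ≥ 1331/8 ≈ 166.3750.


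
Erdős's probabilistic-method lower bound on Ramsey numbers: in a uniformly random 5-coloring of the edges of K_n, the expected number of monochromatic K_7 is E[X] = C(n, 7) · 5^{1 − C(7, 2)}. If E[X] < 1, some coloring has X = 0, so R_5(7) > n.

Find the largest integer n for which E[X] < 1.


We need C(n, 7) · 5^{1 − 21} < 1, i.e. C(n, 7) < 5^{21 − 1} = 95367431640625.
Check values of n near the boundary:
  n = 333: C(333, 7) = 84549532139028; 84549532139028 < 95367431640625? YES
  n = 334: C(334, 7) = 86359460961576; 86359460961576 < 95367431640625? YES
  n = 335: C(335, 7) = 88202498238195; 88202498238195 < 95367431640625? YES
  n = 336: C(336, 7) = 90079147136880; 90079147136880 < 95367431640625? YES
  n = 337: C(337, 7) = 91989916924632; 91989916924632 < 95367431640625? YES
  n = 338: C(338, 7) = 93935323022736; 93935323022736 < 95367431640625? YES
  n = 339: C(339, 7) = 95915887062372; 95915887062372 < 95367431640625? NO
  n = 340: C(340, 7) = 97932136940560; 97932136940560 < 95367431640625? NO
  n = 341: C(341, 7) = 99984606876440; 99984606876440 < 95367431640625? NO
The largest n with C(n, 7) < 95367431640625 is n = 338 (where E[X] = 93935323022736/95367431640625 ≈ 0.984983). Hence R_5(7) > 338, i.e. R_5(7) ≥ 339.

Largest n = 338; hence R_5(7) > 338.


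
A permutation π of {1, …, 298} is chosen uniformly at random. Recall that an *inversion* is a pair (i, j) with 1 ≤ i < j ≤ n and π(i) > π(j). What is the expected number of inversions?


Write X = Σ X_I over the C(298, 2) = 44253 pairs i < j, with X_I the indicator of one inversion.
There are 44253 indicators.
For each fixed pair i < j, the values π(i) and π(j) are two distinct elements of {1, …, 298} in uniformly random order; by symmetry P[π(i) > π(j)] = 1/2.
By linearity: E[X] = 44253 · (1/2) = C(298, 2) · (1/2) = 44253/2 = 44253/2 ≈ 22126.500000.

E[X] = 44253/2 = 22126.500000.


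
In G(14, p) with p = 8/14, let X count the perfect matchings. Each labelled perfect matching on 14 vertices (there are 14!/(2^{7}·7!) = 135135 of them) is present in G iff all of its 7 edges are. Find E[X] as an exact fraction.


K_14 has 14!/(2^{7}·7!) = 135135 labelled perfect matchings.
For each such perfect matching H, let X_H = 1 if all 7 edges of H are present in G. Then P[X_H = 1] = p^{7} = (4/7)^{7} = 16384/823543.
Summing the indicators: E[X] = Σ_H E[X_H] = 135135 · p^{7} = 135135 · 16384/823543 = 316293120/117649.
Numerically: E[X] ≈ 2688.

E[X] = 135135 · (4/7)^{7} = 316293120/117649 ≈ 2688.


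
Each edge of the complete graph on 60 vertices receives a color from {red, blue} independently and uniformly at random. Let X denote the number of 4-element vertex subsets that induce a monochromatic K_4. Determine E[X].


Let X = Σ_S X_S over the C(60, 4) = 487635 subsets S of size 4, where X_S = 1 if the K_4 on S is monochromatic.
For a fixed S, the K_4 on S has C(4, 2) = 6 edges. P[all 6 edges red] = (1/2)^6, and likewise for blue, so P[monochromatic] = 2·(1/2)^6 = 2^{1 − 6} = 1/32.
By linearity of expectation: E[X] = C(60, 4) · 2^{1 − 6} = 487635 · 1/32 = 487635/32.
Numerically: E[X] ≈ 15238.593750.

E[X] = C(60,4)·2^(1−C(4,2)) = 487635/32 ≈ 15238.593750.


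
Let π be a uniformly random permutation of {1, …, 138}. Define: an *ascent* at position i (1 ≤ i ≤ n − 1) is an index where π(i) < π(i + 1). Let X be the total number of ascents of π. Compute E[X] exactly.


Write X = Σ X_I over i = 1, …, 137, with X_I the indicator of one ascent.
There are 137 indicators.
For each fixed i, the pair (π(i), π(i+1)) is a uniformly random ordered pair of distinct values from {1, …, 138}; by symmetry P[π(i) < π(i+1)] = 1/2.
By linearity: E[X] = 137 · (1/2) = (138 − 1) · (1/2) = 137/2 ≈ 68.500.

E[X] = 137/2 = 68.500.


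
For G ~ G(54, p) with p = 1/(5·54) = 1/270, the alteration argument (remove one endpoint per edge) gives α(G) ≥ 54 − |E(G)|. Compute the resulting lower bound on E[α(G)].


E[|E(G)|] = C(54, 2)·p = 1431 · (1/270) = 53/10.
E[α(G)] ≥ n − E[|E(G)|] = 54 − 53/10 = 487/10.
Numerically: ≈ 48.700000.
(This is only a lower bound; the true E[α(G)] may be larger.)

E[α(G)] ≥ 487/10 ≈ 48.700000.


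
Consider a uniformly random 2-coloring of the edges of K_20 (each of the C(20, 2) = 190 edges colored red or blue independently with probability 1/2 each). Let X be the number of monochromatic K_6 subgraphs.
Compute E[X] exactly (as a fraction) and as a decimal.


Let X = Σ_S X_S over the C(20, 6) = 38760 subsets S of size 6, where X_S = 1 if the K_6 on S is monochromatic.
For a fixed S, the K_6 on S has C(6, 2) = 15 edges. P[all 15 edges red] = (1/2)^15, and likewise for blue, so P[monochromatic] = 2·(1/2)^15 = 2^{1 − 15} = 1/16384.
By linearity: E[X] = C(20, 6) · 2^{1 − 15} = 38760 · 1/16384 = 4845/2048.
Numerically: E[X] ≈ 2.3657.

E[X] = C(20,6)·2^(1−C(6,2)) = 4845/2048 ≈ 2.3657.


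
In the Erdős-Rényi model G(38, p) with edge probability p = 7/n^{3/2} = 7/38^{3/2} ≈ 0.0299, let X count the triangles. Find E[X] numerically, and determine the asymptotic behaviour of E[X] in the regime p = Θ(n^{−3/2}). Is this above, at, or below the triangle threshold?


Number of potential triangles: C(38, 3) = 8436.
Each occurs with probability p³ ≈ (0.0299)³ ≈ 2.66850e-05.
By linearity: E[X] = C(38, 3)·p³ ≈ 8436 · 2.66850e-05 ≈ 0.225.
Since α = 3/2 > 1, p = c/n^{3/2} = o(1/n) is below the triangle threshold p ~ 1/n. Asymptotically E[X] ~ (c³/6)·n^{3(1−α)} = (7³/6)·n^{-1.5} → 0, so by Markov's inequality G has no triangles w.h.p.

E[X] ≈ 0.225; in regime p = Θ(1/n^{3/2}) E[X] tends to 0 (below the triangle threshold p ~ 1/n).


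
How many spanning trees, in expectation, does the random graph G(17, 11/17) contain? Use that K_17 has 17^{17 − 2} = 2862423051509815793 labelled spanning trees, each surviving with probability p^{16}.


K_17 has 17^{17 − 2} = 2862423051509815793 labelled spanning trees.
For each such spanning tree H, let X_H = 1 if all 16 edges of H are present in G. Then P[X_H = 1] = p^{16} = (11/17)^{16} = 45949729863572161/48661191875666868481.
By linearity of expectation: E[X] = Σ_H E[X_H] = 2862423051509815793 · p^{16} = 2862423051509815793 · 45949729863572161/48661191875666868481 = 45949729863572161/17.
Numerically: E[X] ≈ 2.703e+15.

E[X] = 2862423051509815793 · (11/17)^{16} = 45949729863572161/17 ≈ 2.703e+15.


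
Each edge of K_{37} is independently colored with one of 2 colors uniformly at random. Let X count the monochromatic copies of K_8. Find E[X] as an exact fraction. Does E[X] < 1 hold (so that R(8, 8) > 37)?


E[X] = C(37, 8) · 2^{1 − 28} = 38608020 · 2^{−27} = 38608020/134217728.
As a reduced fraction: E[X] = 9652005/33554432 ≈ 0.287652.
Is E[X] < 1? YES.
Since E[X] < 1, there exists a 2-coloring of K_{37} with no monochromatic K_8; hence R(8, 8) > 37.

E[X] = 9652005/33554432 ≈ 0.287652; E[X] < 1, so R(8, 8) > 37.


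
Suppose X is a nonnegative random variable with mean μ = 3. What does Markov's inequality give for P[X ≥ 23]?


μ = E[X] = 3, a = 23.
Markov: P[X ≥ 23] ≤ μ/a = (3)/23 = 3/23.
Numerically: ≈ 0.130435.
(Since a = 23 > μ = 3.000000, the bound 3/23 is < 1 and informative.)

P[X ≥ 23] ≤ 3/23 ≈ 0.130435.


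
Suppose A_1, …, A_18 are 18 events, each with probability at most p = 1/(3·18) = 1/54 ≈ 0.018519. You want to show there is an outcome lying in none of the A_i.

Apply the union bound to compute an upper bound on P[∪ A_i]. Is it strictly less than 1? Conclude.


Union bound: P[∪_{i=1}^{18} A_i] ≤ Σ_i P[A_i] ≤ 18·p = 18·(1/54) = 1/3.
Numerically: 1/3 ≈ 0.333333.
Is 1/3 < 1? YES.
Since P[∪ A_i] ≤ 1/3 < 1, the complement has P[∩ A_i^c] ≥ 1 − 1/3 = 2/3 > 0, so some outcome avoids every A_i.

18·p = 1/3 ≈ 0.333333; existence CERTIFIED by the union bound.


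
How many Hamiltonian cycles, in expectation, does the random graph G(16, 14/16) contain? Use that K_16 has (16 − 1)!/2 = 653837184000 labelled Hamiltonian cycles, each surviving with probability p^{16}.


K_16 has (16 − 1)!/2 = 653837184000 labelled Hamiltonian cycles.
For each such Hamiltonian cycle H, let X_H = 1 if all 16 edges of H are present in G. Then P[X_H = 1] = p^{16} = (7/8)^{16} = 33232930569601/281474976710656.
Summing the indicators: E[X] = Σ_H E[X_H] = 653837184000 · p^{16} = 653837184000 · 33232930569601/281474976710656 = 21219654042671322112875/274877906944.
Numerically: E[X] ≈ 7.72e+10.

E[X] = 653837184000 · (7/8)^{16} = 21219654042671322112875/274877906944 ≈ 7.72e+10.


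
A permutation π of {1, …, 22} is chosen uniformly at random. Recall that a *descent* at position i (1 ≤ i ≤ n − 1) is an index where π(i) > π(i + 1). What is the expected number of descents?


Write X = Σ X_I over i = 1, …, 21, with X_I the indicator of one descent.
There are 21 indicators.
For each fixed i, the pair (π(i), π(i+1)) is a uniformly random ordered pair of distinct values from {1, …, 22}; by symmetry P[π(i) > π(i+1)] = 1/2.
By linearity: E[X] = 21 · (1/2) = (22 − 1) · (1/2) = 21/2 ≈ 10.50000.

E[X] = 21/2 = 10.50000.


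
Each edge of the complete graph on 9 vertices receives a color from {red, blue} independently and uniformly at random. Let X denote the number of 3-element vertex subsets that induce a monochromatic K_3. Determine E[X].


Let X = Σ_S X_S over the C(9, 3) = 84 subsets S of size 3, where X_S = 1 if the K_3 on S is monochromatic.
For a fixed S, the K_3 on S has C(3, 2) = 3 edges. P[all 3 edges red] = (1/2)^3, and likewise for blue, so P[monochromatic] = 2·(1/2)^3 = 2^{1 − 3} = 1/4.
Summing: E[X] = C(9, 3) · 2^{1 − 3} = 84 · 1/4 = 21.
Numerically: E[X] ≈ 21.000.

E[X] = C(9,3)·2^(1−C(3,2)) = 21 ≈ 21.000.


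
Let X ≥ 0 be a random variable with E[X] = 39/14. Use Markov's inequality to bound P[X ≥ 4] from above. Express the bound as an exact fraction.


μ = E[X] = 39/14, a = 4.
Markov: P[X ≥ 4] ≤ μ/a = (39/14)/4 = 39/56.
Numerically: ≈ 0.6964.
(Since a = 4 > μ = 2.7857, the bound 39/56 is < 1 and informative.)

P[X ≥ 4] ≤ 39/56 ≈ 0.6964.


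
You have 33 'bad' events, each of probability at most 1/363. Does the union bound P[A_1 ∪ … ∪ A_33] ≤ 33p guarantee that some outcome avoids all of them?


Union bound: P[∪_{i=1}^{33} A_i] ≤ Σ_i P[A_i] ≤ 33·p = 33·(1/363) = 1/11.
Numerically: 1/11 ≈ 0.09091.
Is 1/11 < 1? YES.
Since P[∪ A_i] ≤ 1/11 < 1, the complement has P[∩ A_i^c] ≥ 1 − 1/11 = 10/11 > 0, so some outcome avoids every A_i.

33·p = 1/11 ≈ 0.09091; existence CERTIFIED by the union bound.


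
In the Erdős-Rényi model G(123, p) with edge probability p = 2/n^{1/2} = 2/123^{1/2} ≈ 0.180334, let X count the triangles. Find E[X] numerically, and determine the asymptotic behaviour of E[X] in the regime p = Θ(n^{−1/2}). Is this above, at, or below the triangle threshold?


Number of potential triangles: C(123, 3) = 302621.
Each occurs with probability p³ ≈ (0.180334)³ ≈ 5.86451795e-03.
By linearity: E[X] = C(123, 3)·p³ ≈ 302621 · 5.86451795e-03 ≈ 1774.726286.
Since α = 1/2 < 1, p = c/n^{1/2} ≫ 1/n is above the triangle threshold p ~ 1/n. Asymptotically E[X] ~ (c³/6)·n^{3(1−α)} = (2³/6)·n^{1.5} → ∞; triangles are abundant w.h.p.

E[X] ≈ 1774.726286; in regime p = Θ(1/n^{1/2}) E[X] diverges (above the triangle threshold p ~ 1/n).


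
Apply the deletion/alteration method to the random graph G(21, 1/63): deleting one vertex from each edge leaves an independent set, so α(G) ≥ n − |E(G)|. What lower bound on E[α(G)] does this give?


E[|E(G)|] = C(21, 2)·p = 210 · (1/63) = 10/3.
E[α(G)] ≥ n − E[|E(G)|] = 21 − 10/3 = 53/3.
Numerically: ≈ 17.6667.
(This is only a lower bound; the true E[α(G)] may be larger.)

E[α(G)] ≥ 53/3 ≈ 17.6667.


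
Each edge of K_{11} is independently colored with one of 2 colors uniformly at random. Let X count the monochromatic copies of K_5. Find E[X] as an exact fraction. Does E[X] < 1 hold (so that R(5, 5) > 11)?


E[X] = C(11, 5) · 2^{1 − 10} = 462 · 2^{−9} = 462/512.
As a reduced fraction: E[X] = 231/256 ≈ 0.902344.
Is E[X] < 1? YES.
Since E[X] < 1, there exists a 2-coloring of K_{11} with no monochromatic K_5; hence R(5, 5) > 11.

E[X] = 231/256 ≈ 0.902344; E[X] < 1, so R(5, 5) > 11.


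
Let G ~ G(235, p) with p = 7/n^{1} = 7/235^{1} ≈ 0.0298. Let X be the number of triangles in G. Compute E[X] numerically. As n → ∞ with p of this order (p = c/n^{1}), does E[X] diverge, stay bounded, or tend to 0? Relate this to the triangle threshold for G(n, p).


Number of potential triangles: C(235, 3) = 2135445.
Each occurs with probability p³ ≈ (0.0298)³ ≈ 2.64296e-05.
By linearity: E[X] = C(235, 3)·p³ ≈ 2135445 · 2.64296e-05 ≈ 56.439.
Here α = 1, so p = 7/n is exactly at the triangle threshold p ~ 1/n. Asymptotically E[X] → c³/6 = 7³/6 = 343/6 ≈ 57.167, a bounded constant. In this regime the triangle count is asymptotically Poisson(c³/6).

E[X] ≈ 56.439; in regime p = Θ(1/n^{1}) E[X] stays bounded (at the triangle threshold p ~ 1/n).


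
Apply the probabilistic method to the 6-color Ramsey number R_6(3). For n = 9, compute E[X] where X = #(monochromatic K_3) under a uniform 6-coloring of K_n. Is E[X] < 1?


E[X] = C(9, 3) · 6^{1 − 3} = 84 · 6^{−2} = 84/36.
As a reduced fraction: E[X] = 7/3 ≈ 2.3333333.
Is E[X] < 1? NO.
Since E[X] ≥ 1, the first-moment bound is inconclusive at n = 9; it does NOT by itself certify R_6(3) > 9.

E[X] = 7/3 ≈ 2.3333333; E[X] ≥ 1; first-moment method inconclusive here.


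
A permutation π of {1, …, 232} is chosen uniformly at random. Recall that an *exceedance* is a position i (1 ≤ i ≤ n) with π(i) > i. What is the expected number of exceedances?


Write X = Σ_{i=1}^{232} X_i, where X_i = 1_{π(i) > i}.
For each fixed i, π(i) is uniform over {1, …, 232} (marginal of a uniform permutation), so P[π(i) > i] = (n − i)/n. Summing: Σ_{i=1}^{232} (n − i)/n = (0 + 1 + … + 231)/232 = 232(232 − 1)/(2·232) = (232 − 1)/2.
Hence E[X] = Σ_{i=1}^{232} (232 − i)/232 = 231/2 ≈ 115.5000.

E[X] = 231/2 = 115.5000.


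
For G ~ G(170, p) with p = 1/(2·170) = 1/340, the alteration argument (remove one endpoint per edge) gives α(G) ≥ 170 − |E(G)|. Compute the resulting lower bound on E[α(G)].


E[|E(G)|] = C(170, 2)·p = 14365 · (1/340) = 169/4.
E[α(G)] ≥ n − E[|E(G)|] = 170 − 169/4 = 511/4.
Numerically: ≈ 127.750000.
(This is only a lower bound; the true E[α(G)] may be larger.)

E[α(G)] ≥ 511/4 ≈ 127.750000.


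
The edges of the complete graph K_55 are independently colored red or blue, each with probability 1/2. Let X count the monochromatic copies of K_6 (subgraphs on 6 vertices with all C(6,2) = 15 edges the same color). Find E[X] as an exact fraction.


Let X = Σ_S X_S over the C(55, 6) = 28989675 subsets S of size 6, where X_S = 1 if the K_6 on S is monochromatic.
For a fixed S, the K_6 on S has C(6, 2) = 15 edges. P[all 15 edges red] = (1/2)^15, and likewise for blue, so P[monochromatic] = 2·(1/2)^15 = 2^{1 − 15} = 1/16384.
By linearity of expectation: E[X] = C(55, 6) · 2^{1 − 15} = 28989675 · 1/16384 = 28989675/16384.
Numerically: E[X] ≈ 1769.38934.

E[X] = C(55,6)·2^(1−C(6,2)) = 28989675/16384 ≈ 1769.38934.


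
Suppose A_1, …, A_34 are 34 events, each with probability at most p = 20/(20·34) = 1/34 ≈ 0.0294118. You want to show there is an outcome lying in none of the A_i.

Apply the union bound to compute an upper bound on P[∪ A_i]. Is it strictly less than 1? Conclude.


Union bound: P[∪_{i=1}^{34} A_i] ≤ Σ_i P[A_i] ≤ 34·p = 34·(1/34) = 1.
Numerically: 1 ≈ 1.0000000.
Is 1 < 1? NO.
Since the bound 1 is ≥ 1, the union bound is uninformative here; it does NOT by itself certify existence.

34·p = 1 ≈ 1.0000000; existence NOT certified by the union bound.


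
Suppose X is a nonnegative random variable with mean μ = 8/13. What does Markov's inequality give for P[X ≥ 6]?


μ = E[X] = 8/13, a = 6.
Markov: P[X ≥ 6] ≤ μ/a = (8/13)/6 = 4/39.
Numerically: ≈ 0.102564.
(Since a = 6 > μ = 0.615385, the bound 4/39 is < 1 and informative.)

P[X ≥ 6] ≤ 4/39 ≈ 0.102564.


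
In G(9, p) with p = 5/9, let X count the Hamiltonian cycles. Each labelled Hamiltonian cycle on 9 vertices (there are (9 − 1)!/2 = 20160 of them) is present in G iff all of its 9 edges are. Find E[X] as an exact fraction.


K_9 has (9 − 1)!/2 = 20160 labelled Hamiltonian cycles.
For each such Hamiltonian cycle H, let X_H = 1 if all 9 edges of H are present in G. Then P[X_H = 1] = p^{9} = (5/9)^{9} = 1953125/387420489.
By linearity: E[X] = Σ_H E[X_H] = 20160 · p^{9} = 20160 · 1953125/387420489 = 4375000000/43046721.
Numerically: E[X] ≈ 101.634.

E[X] = 20160 · (5/9)^{9} = 4375000000/43046721 ≈ 101.634.


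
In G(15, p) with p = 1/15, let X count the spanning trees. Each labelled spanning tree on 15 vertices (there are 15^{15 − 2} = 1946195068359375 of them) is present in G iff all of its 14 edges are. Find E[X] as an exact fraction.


K_15 has 15^{15 − 2} = 1946195068359375 labelled spanning trees.
For each such spanning tree H, let X_H = 1 if all 14 edges of H are present in G. Then P[X_H = 1] = p^{14} = (1/15)^{14} = 1/29192926025390625.
Summing the indicators: E[X] = Σ_H E[X_H] = 1946195068359375 · p^{14} = 1946195068359375 · 1/29192926025390625 = 1/15.
Numerically: E[X] ≈ 0.0667.

E[X] = 1946195068359375 · (1/15)^{14} = 1/15 ≈ 0.0667.


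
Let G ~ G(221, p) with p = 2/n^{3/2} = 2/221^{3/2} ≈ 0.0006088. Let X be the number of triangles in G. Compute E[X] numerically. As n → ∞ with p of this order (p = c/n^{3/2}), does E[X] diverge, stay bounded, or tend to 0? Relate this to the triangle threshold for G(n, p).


Number of potential triangles: C(221, 3) = 1774630.
Each occurs with probability p³ ≈ (0.0006088)³ ≈ 2.255926e-10.
By linearity: E[X] = C(221, 3)·p³ ≈ 1774630 · 2.255926e-10 ≈ 0.0004.
Since α = 3/2 > 1, p = c/n^{3/2} = o(1/n) is below the triangle threshold p ~ 1/n. Asymptotically E[X] ~ (c³/6)·n^{3(1−α)} = (2³/6)·n^{-1.5} → 0, so by Markov's inequality G has no triangles w.h.p.

E[X] ≈ 0.0004; in regime p = Θ(1/n^{3/2}) E[X] tends to 0 (below the triangle threshold p ~ 1/n).


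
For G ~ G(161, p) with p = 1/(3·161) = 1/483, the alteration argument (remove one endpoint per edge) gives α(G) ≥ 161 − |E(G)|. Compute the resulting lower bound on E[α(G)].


E[|E(G)|] = C(161, 2)·p = 12880 · (1/483) = 80/3.
E[α(G)] ≥ n − E[|E(G)|] = 161 − 80/3 = 403/3.
Numerically: ≈ 134.33333.
(This is only a lower bound; the true E[α(G)] may be larger.)

E[α(G)] ≥ 403/3 ≈ 134.33333.


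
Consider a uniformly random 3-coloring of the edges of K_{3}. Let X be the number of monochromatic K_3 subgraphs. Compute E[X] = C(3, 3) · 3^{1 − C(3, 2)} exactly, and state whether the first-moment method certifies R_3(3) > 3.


E[X] = C(3, 3) · 3^{1 − 3} = 1 · 3^{−2} = 1/9.
As a reduced fraction: E[X] = 1/9 ≈ 0.1111.
Is E[X] < 1? YES.
Since E[X] < 1, there exists a 3-coloring of K_{3} with no monochromatic K_3; hence R_3(3) > 3.

E[X] = 1/9 ≈ 0.1111; E[X] < 1, so R_3(3) > 3.


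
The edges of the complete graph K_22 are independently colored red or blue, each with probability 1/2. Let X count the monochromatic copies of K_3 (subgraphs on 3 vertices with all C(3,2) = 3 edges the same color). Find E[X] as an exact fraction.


Let X = Σ_S X_S over the C(22, 3) = 1540 subsets S of size 3, where X_S = 1 if the K_3 on S is monochromatic.
For a fixed S, the K_3 on S has C(3, 2) = 3 edges. P[all 3 edges red] = (1/2)^3, and likewise for blue, so P[monochromatic] = 2·(1/2)^3 = 2^{1 − 3} = 1/4.
By linearity of expectation: E[X] = C(22, 3) · 2^{1 − 3} = 1540 · 1/4 = 385.
Numerically: E[X] ≈ 385.000.

E[X] = C(22,3)·2^(1−C(3,2)) = 385 ≈ 385.000.


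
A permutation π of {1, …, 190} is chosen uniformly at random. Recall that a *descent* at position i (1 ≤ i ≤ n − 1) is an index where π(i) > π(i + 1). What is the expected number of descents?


Write X = Σ X_I over i = 1, …, 189, with X_I the indicator of one descent.
There are 189 indicators.
For each fixed i, the pair (π(i), π(i+1)) is a uniformly random ordered pair of distinct values from {1, …, 190}; by symmetry P[π(i) > π(i+1)] = 1/2.
By linearity: E[X] = 189 · (1/2) = (190 − 1) · (1/2) = 189/2 ≈ 94.500000.

E[X] = 189/2 = 94.500000.


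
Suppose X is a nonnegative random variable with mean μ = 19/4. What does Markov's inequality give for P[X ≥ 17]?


μ = E[X] = 19/4, a = 17.
Markov: P[X ≥ 17] ≤ μ/a = (19/4)/17 = 19/68.
Numerically: ≈ 0.279412.
(Since a = 17 > μ = 4.750000, the bound 19/68 is < 1 and informative.)

P[X ≥ 17] ≤ 19/68 ≈ 0.279412.


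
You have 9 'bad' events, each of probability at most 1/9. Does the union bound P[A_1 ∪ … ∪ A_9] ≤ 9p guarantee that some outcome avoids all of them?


Union bound: P[∪_{i=1}^{9} A_i] ≤ Σ_i P[A_i] ≤ 9·p = 9·(1/9) = 1.
Numerically: 1 ≈ 1.0000.
Is 1 < 1? NO.
Since the bound 1 is ≥ 1, the union bound is uninformative here; it does NOT by itself certify existence.

9·p = 1 ≈ 1.0000; existence NOT certified by the union bound.


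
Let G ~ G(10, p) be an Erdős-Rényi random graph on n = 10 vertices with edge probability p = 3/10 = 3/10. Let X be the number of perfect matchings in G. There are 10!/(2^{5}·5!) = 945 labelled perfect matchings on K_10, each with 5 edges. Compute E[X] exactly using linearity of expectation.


K_10 has 10!/(2^{5}·5!) = 945 labelled perfect matchings.
For each such perfect matching H, let X_H = 1 if all 5 edges of H are present in G. Then P[X_H = 1] = p^{5} = (3/10)^{5} = 243/100000.
Summing the indicators: E[X] = Σ_H E[X_H] = 945 · p^{5} = 945 · 243/100000 = 45927/20000.
Numerically: E[X] ≈ 2.3.

E[X] = 945 · (3/10)^{5} = 45927/20000 ≈ 2.3.


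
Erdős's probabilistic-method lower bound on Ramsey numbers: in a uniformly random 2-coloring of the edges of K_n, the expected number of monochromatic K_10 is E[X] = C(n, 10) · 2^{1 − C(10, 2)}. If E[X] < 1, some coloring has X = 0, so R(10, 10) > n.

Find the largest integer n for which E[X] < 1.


We need C(n, 10) · 2^{1 − 45} < 1, i.e. C(n, 10) < 2^{45 − 1} = 17592186044416.
Check values of n near the boundary:
  n = 99: C(99, 10) = 15579278510796; 15579278510796 < 17592186044416? YES
  n = 100: C(100, 10) = 17310309456440; 17310309456440 < 17592186044416? YES
  n = 101: C(101, 10) = 19212541264840; 19212541264840 < 17592186044416? NO
The largest n with C(n, 10) < 17592186044416 is n = 100 (where E[X] = 2163788682055/2199023255552 ≈ 0.98398). Hence R(10, 10) > 100, i.e. R(10, 10) ≥ 101.

Largest n = 100; hence R(10, 10) > 100.


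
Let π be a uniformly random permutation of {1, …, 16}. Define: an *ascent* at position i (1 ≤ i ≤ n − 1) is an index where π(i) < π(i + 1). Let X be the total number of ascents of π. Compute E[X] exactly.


Write X = Σ X_I over i = 1, …, 15, with X_I the indicator of one ascent.
There are 15 indicators.
For each fixed i, the pair (π(i), π(i+1)) is a uniformly random ordered pair of distinct values from {1, …, 16}; by symmetry P[π(i) < π(i+1)] = 1/2.
By linearity: E[X] = 15 · (1/2) = (16 − 1) · (1/2) = 15/2 ≈ 7.500.

E[X] = 15/2 = 7.500.


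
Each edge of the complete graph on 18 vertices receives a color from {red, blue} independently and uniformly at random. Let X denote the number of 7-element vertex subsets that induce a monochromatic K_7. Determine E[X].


Let X = Σ_S X_S over the C(18, 7) = 31824 subsets S of size 7, where X_S = 1 if the K_7 on S is monochromatic.
For a fixed S, the K_7 on S has C(7, 2) = 21 edges. P[all 21 edges red] = (1/2)^21, and likewise for blue, so P[monochromatic] = 2·(1/2)^21 = 2^{1 − 21} = 1/1048576.
Summing: E[X] = C(18, 7) · 2^{1 − 21} = 31824 · 1/1048576 = 1989/65536.
Numerically: E[X] ≈ 0.03035.

E[X] = C(18,7)·2^(1−C(7,2)) = 1989/65536 ≈ 0.03035.


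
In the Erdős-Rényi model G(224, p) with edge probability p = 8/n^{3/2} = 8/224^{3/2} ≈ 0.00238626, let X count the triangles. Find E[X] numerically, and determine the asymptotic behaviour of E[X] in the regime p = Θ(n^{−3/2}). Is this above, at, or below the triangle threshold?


Number of potential triangles: C(224, 3) = 1848224.
Each occurs with probability p³ ≈ (0.00238626)³ ≈ 1.35879481e-08.
By linearity: E[X] = C(224, 3)·p³ ≈ 1848224 · 1.35879481e-08 ≈ 0.025114.
Since α = 3/2 > 1, p = c/n^{3/2} = o(1/n) is below the triangle threshold p ~ 1/n. Asymptotically E[X] ~ (c³/6)·n^{3(1−α)} = (8³/6)·n^{-1.5} → 0, so by Markov's inequality G has no triangles w.h.p.

E[X] ≈ 0.025114; in regime p = Θ(1/n^{3/2}) E[X] tends to 0 (below the triangle threshold p ~ 1/n).


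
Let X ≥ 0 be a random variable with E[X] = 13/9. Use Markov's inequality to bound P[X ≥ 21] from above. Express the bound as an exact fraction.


μ = E[X] = 13/9, a = 21.
Markov: P[X ≥ 21] ≤ μ/a = (13/9)/21 = 13/189.
Numerically: ≈ 0.0688.
(Since a = 21 > μ = 1.4444, the bound 13/189 is < 1 and informative.)

P[X ≥ 21] ≤ 13/189 ≈ 0.0688.


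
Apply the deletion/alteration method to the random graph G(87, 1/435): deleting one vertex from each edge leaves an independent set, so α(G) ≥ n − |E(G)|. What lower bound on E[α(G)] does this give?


E[|E(G)|] = C(87, 2)·p = 3741 · (1/435) = 43/5.
E[α(G)] ≥ n − E[|E(G)|] = 87 − 43/5 = 392/5.
Numerically: ≈ 78.400000.
(This is only a lower bound; the true E[α(G)] may be larger.)

E[α(G)] ≥ 392/5 ≈ 78.400000.
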